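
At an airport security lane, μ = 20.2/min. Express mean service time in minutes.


Mean service time = 1/μ = 1/20.2 minute = 0.04950 minute
In minutes: 0.04950 × 1 = 0.04950 min

Final: 0.04950 min


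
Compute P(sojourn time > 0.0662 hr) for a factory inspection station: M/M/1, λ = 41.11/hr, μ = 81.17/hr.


W ~ Exponential(μ−λ) for M/M/1.
μ − λ = 81.17 − 41.11 = 40.0600
P(W > t) = e^{−(μ−λ)t} = e^{−2.6520} = 0.070512

Final: 0.070512


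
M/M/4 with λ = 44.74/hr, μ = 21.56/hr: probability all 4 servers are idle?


a = λ/μ = 44.74/21.56 = 2.0751; ρ = a/c = 0.5188
Σ_{k=0}^{3} a^k/k! (terms k=0..3) = 1.00000 + 2.07514 + 2.15310 + 1.48933 = 6.71757
Tail: a^4/(4!(1−ρ)) = 18.54338/(24·0.4812) = 1.60560
P₀ = 1/(6.71757 + 1.60560) = 1/8.32317 = 0.120147

Final: 0.120147


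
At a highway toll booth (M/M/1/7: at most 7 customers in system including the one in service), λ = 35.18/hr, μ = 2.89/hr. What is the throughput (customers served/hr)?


ρ = 12.1730; P_K = (1−ρ)ρ^7/(1−ρ^8) = 0.917851
λ_eff = λ(1 − P_K) = 35.18·(1 − 0.917851) = 35.18·0.082149 = 2.8900 /hr

Final: 2.8900 /hr


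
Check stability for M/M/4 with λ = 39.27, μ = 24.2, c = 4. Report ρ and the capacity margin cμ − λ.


Total capacity cμ = 4·24.2 = 96.80/hr
ρ = λ/(cμ) = 39.27/96.80 = 0.4057
Stable ⇔ ρ < 1: YES
Spare capacity = cμ − λ = 96.80 − 39.27 = 57.53/hr

Final: ρ = 0.4057; stable; margin = 57.53/hr


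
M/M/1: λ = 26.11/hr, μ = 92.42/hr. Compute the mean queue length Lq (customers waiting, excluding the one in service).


ρ = 26.11/92.42 = 0.2825
Lq = ρ²/(1−ρ) = 0.07981/0.7175 = 0.1112

Final: 0.1112


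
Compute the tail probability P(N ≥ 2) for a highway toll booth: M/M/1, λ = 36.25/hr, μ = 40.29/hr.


ρ = 36.25/40.29 = 0.8997
P(N ≥ n) = ρ^n = 0.8997^2 = 0.809509

Final: 0.809509


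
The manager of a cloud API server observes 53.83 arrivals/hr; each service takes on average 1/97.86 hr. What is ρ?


ρ = λ/μ = 53.83/97.86 = 0.5501

Final: 0.5501


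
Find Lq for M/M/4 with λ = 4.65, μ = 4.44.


a = λ/μ = 1.0473; ρ = a/4 = 0.2618
P₀ = 0.350254
Lq = P₀·a^c·ρ / (c!·(1−ρ)²) = 0.350254·1.20304·0.2618/(24·0.54490)
= 0.008436

Final: 0.008436


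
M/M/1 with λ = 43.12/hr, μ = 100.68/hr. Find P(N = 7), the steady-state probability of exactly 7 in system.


ρ = 43.12/100.68 = 0.4283
P_n = (1−ρ)·ρ^n = (1 − 0.4283)·0.4283^7 = 0.5717·0.002643 = 0.001511

Final: 0.001511


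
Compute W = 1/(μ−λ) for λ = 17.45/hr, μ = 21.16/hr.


W = 1/(μ−λ) = 1/(21.16 − 17.45) = 1/3.71 = 0.2695 hr

Final: 0.2695 hr


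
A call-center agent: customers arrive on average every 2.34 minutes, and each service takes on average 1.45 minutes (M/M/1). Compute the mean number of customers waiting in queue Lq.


λ = 60/2.34 = 25.6410 /hr
μ = 60/1.45 = 41.3793 /hr
ρ = λ/μ = 25.6410/41.3793 = 0.6197
Lq = ρ²/(1−ρ) = 0.3840/0.3803 = 1.0096

Final: 1.0096


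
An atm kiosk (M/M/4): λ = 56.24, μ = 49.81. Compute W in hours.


a = 1.1291; ρ = 0.2823; P₀ = 0.322501
Lq = P₀·a^c·ρ/(c!(1−ρ)²) = 0.01197
Wq = Lq/λ = 0.01197/56.24 = 0.0002128 hr
W = Wq + 1/μ = 0.0002128 + 0.02008 = 0.02029 hr

Final: 0.02029 hr


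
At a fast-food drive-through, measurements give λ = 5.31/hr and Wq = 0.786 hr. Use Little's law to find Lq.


Lq = λWq = 5.31·0.786 = 4.1737

Final: 4.1737


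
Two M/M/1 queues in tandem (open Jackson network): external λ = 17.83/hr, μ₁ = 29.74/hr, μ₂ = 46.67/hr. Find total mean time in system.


Each node sees arrival rate λ = 17.83/hr (tandem ⇒ throughput preserved).
W₁ = 1/(μ₁−λ) = 1/(29.74−17.83) = 0.08396 hr
W₂ = 1/(μ₂−λ) = 1/(46.67−17.83) = 0.03467 hr
W_total = W₁ + W₂ = 0.08396 + 0.03467 = 0.11864 hr

Final: 0.11864 hr


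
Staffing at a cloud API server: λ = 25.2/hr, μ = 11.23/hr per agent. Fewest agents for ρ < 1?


Stability requires cμ > λ ⇔ c > λ/μ.
λ/μ = 25.2/11.23 = 2.2440
Minimum integer c = ⌊2.2440⌋ + 1 = 3
Check: 3·11.23 = 33.69 > 25.2, while 2·11.23 = 22.46 ≤ 25.2

Final: 3 servers


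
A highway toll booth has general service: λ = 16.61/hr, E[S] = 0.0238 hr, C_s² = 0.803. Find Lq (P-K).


ρ = λ·E[S] = 16.61·0.0238 = 0.3953
Lq = ρ²(1+C_s²)/(2(1−ρ)) = 0.1563·(1+0.803)/(2·0.6047)
= 0.1563·1.8030/1.2094 = 0.23299

Final: 0.23299


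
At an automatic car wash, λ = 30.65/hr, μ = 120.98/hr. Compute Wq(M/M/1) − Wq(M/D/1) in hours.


ρ = 30.65/120.98 = 0.2533
Wq(M/M/1) = ρ/(μ−λ) = 0.2533/90.33 = 0.002805 hr
Wq(M/D/1) = ρ/(2(μ−λ)) = 0.001402 hr
Savings = 0.002805 − 0.001402 = 0.001402 hr

Final: 0.001402 hr


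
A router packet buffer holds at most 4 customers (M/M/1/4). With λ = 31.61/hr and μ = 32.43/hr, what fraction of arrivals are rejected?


ρ = λ/μ = 31.61/32.43 = 0.9747
P_K = (1−ρ)ρ^K/(1−ρ^(K+1)) = (0.02529·0.902631)/(1 − 0.879808)
= 0.022823/0.120192 = 0.189889

Final: 0.189889


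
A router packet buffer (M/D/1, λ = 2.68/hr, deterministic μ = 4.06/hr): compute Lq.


ρ = 2.68/4.06 = 0.6601
M/D/1: Lq = ρ²/(2(1−ρ)) = 0.4357/(2·0.3399) = 0.64097

Final: 0.64097


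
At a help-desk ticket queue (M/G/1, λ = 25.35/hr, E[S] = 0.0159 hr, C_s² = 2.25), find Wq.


ρ = λ·E[S] = 25.35·0.0159 = 0.4031
E[S²] = E[S]²(1+C_s²) = 0.0159²·(1+2.25) = 0.0008216
Wq = λ·E[S²]/(2(1−ρ)) = 25.35·0.0008216/(2·0.5969) = 0.01745 hr

Final: 0.01745 hr


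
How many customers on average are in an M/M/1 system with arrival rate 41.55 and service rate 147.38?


ρ = λ/μ = 41.55/147.38 = 0.2819
L = ρ/(1−ρ) = 0.2819/(1 − 0.2819) = 0.2819/0.7181 = 0.3926

Final: 0.3926


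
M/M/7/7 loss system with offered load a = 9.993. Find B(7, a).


B(c,a) = (a^c/c!) / Σ_{k=0}^{c} a^k/k!
a^7/7! = 1974.425155
Σ terms (k=0..7): 1.00000 + 9.99300 + 49.93002 + 166.31691 + 415.50122 + 830.42075 + 1383.06575 + 1974.42515 = 4830.652817
B = 1974.425155/4830.652817 = 0.408728

Final: 0.408728


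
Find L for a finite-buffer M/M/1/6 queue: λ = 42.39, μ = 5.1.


ρ = 42.39/5.1 = 8.3118
L = ρ[1 − (K+1)ρ^K + Kρ^(K+1)] / [(1−ρ)(1−ρ^(K+1))]
Numerator: 8.3118·(1 − 7·329730.744226 + 6·2740644.362302) = 117493044.267403
Denominator: (-7.3118)·(-2740643.362302) = 20038939.407892
L = 117493044.267403/20038939.407892 = 5.8632

Final: 5.8632


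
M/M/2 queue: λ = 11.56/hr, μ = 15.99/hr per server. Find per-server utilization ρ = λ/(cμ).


ρ = λ/(cμ) = 11.56/(2·15.99) = 11.56/31.98 = 0.3615

Final: 0.3615


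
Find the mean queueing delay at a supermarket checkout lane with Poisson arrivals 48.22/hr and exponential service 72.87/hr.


ρ = 48.22/72.87 = 0.6617
Wq = ρ/(μ−λ) = 0.6617/(72.87 − 48.22) = 0.6617/24.65 = 0.02684 hr

Final: 0.02684 hr


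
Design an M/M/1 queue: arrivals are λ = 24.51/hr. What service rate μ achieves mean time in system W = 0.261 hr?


W = 1/(μ−λ) ⇒ μ − λ = 1/W = 1/0.261 = 3.8314
μ = λ + 1/W = 24.51 + 3.8314 = 28.3414 per hr

Final: 28.3414 /hr


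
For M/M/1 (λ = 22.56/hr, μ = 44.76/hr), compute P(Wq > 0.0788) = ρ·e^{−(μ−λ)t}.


ρ = 22.56/44.76 = 0.5040
P(Wq > t) = ρ·e^{−(μ−λ)t} = 0.5040·e^{−1.7494}
= 0.5040·0.173885 = 0.087642

Final: 0.087642


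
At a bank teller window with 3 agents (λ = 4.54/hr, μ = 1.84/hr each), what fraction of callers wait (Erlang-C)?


a = λ/μ = 2.4674; ρ = a/3 = 0.8225
P₀ = 0.048513 (from M/M/c formula)
C(c,a) = [a^c/(c!(1−ρ))]·P₀ = [15.02153/(6·0.1775)]·0.048513
= 14.10184·0.048513 = 0.684116

Final: 0.684116


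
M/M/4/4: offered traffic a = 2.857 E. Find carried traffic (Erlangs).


B(4,2.857) = 0.190129 (Erlang-B)
Carried load = a(1 − B) = 2.857·(1 − 0.190129) = 2.857·0.809871 = 2.3138 E

Final: 2.3138 Erlangs


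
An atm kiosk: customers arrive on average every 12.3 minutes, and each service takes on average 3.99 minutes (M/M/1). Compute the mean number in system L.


λ = 60/12.3 = 4.8780 /hr
μ = 60/3.99 = 15.0376 /hr
ρ = λ/μ = 4.8780/15.0376 = 0.3244
L = ρ/(1−ρ) = 0.3244/0.6756 = 0.4801

Final: 0.4801


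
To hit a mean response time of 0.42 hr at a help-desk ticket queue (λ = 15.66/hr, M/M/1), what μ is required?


W = 1/(μ−λ) ⇒ μ − λ = 1/W = 1/0.42 = 2.3810
μ = λ + 1/W = 15.66 + 2.3810 = 18.0410 per hr

Final: 18.0410 /hr


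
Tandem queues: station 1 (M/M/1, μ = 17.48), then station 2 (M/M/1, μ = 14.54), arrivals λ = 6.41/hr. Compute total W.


Each node sees arrival rate λ = 6.41/hr (tandem ⇒ throughput preserved).
W₁ = 1/(μ₁−λ) = 1/(17.48−6.41) = 0.09033 hr
W₂ = 1/(μ₂−λ) = 1/(14.54−6.41) = 0.12300 hr
W_total = W₁ + W₂ = 0.09033 + 0.12300 = 0.21334 hr

Final: 0.21334 hr


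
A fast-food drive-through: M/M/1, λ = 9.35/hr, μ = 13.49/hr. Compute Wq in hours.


ρ = 9.35/13.49 = 0.6931
Wq = ρ/(μ−λ) = 0.6931/(13.49 − 9.35) = 0.6931/4.14 = 0.1674 hr

Final: 0.1674 hr


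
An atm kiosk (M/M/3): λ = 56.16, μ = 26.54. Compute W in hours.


a = 2.1161; ρ = 0.7054; P₀ = 0.093333
Lq = P₀·a^c·ρ/(c!(1−ρ)²) = 1.19744
Wq = Lq/λ = 1.19744/56.16 = 0.02132 hr
W = Wq + 1/μ = 0.02132 + 0.03768 = 0.05900 hr

Final: 0.05900 hr


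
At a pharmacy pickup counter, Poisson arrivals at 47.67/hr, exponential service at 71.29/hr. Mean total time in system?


W = 1/(μ−λ) = 1/(71.29 − 47.67) = 1/23.62 = 0.04234 hr

Final: 0.04234 hr


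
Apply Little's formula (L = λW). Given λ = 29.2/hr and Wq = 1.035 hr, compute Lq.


Lq = λWq = 29.2·1.035 = 30.2220

Final: 30.2220


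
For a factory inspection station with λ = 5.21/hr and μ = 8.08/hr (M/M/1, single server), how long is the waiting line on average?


ρ = 5.21/8.08 = 0.6448
Lq = ρ²/(1−ρ) = 0.4158/0.3552 = 1.1705

Final: 1.1705


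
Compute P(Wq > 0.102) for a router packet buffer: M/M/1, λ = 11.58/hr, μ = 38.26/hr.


ρ = 11.58/38.26 = 0.3027
P(Wq > t) = ρ·e^{−(μ−λ)t} = 0.3027·e^{−2.7214}
= 0.3027·0.065785 = 0.019911

Final: 0.019911


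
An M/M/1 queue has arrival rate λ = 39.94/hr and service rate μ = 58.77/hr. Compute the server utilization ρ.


ρ = λ/μ = 39.94/58.77 = 0.6796

Final: 0.6796


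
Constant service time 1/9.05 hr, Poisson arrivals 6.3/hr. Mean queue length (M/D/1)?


ρ = 6.3/9.05 = 0.6961
M/D/1: Lq = ρ²/(2(1−ρ)) = 0.4846/(2·0.3039) = 0.79739

Final: 0.79739


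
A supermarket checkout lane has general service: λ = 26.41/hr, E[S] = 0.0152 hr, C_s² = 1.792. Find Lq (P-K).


ρ = λ·E[S] = 26.41·0.0152 = 0.4014
Lq = ρ²(1+C_s²)/(2(1−ρ)) = 0.1611·(1+1.792)/(2·0.5986)
= 0.1611·2.7920/1.1971 = 0.37583

Final: 0.37583


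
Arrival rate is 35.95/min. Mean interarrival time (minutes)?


Mean interarrival time = 1/λ = 1/35.95 minute = 0.02782 minute
In minutes: 0.02782 × 1 = 0.02782 min

Final: 0.02782 min


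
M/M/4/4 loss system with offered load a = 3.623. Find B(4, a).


B(c,a) = (a^c/c!) / Σ_{k=0}^{c} a^k/k!
a^4/4! = 7.178969
Σ terms (k=0..4): 1.00000 + 3.62300 + 6.56306 + 7.92599 + 7.17897 = 26.291028
B = 7.178969/26.291028 = 0.273058

Final: 0.273058


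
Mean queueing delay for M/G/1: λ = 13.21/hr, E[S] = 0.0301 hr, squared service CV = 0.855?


ρ = λ·E[S] = 13.21·0.0301 = 0.3976
E[S²] = E[S]²(1+C_s²) = 0.0301²·(1+0.855) = 0.001681
Wq = λ·E[S²]/(2(1−ρ)) = 13.21·0.001681/(2·0.6024) = 0.01843 hr

Final: 0.01843 hr


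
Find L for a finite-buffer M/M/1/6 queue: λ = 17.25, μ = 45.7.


ρ = 17.25/45.7 = 0.3775
L = ρ[1 − (K+1)ρ^K + Kρ^(K+1)] / [(1−ρ)(1−ρ^(K+1))]
Numerator: 0.3775·(1 − 7·0.002892 + 6·0.001092) = 0.372292
Denominator: (0.6225)·(0.998908) = 0.621859
L = 0.372292/0.621859 = 0.5987

Final: 0.5987


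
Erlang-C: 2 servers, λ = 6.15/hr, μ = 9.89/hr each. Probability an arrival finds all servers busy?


a = λ/μ = 0.6218; ρ = a/2 = 0.3109
P₀ = 0.525646 (from M/M/c formula)
C(c,a) = [a^c/(c!(1−ρ))]·P₀ = [0.38669/(2·0.6891)]·0.525646
= 0.28058·0.525646 = 0.147486

Final: 0.147486


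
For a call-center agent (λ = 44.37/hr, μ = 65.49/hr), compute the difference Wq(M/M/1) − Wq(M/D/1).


ρ = 44.37/65.49 = 0.6775
Wq(M/M/1) = ρ/(μ−λ) = 0.6775/21.12 = 0.03208 hr
Wq(M/D/1) = ρ/(2(μ−λ)) = 0.01604 hr
Savings = 0.03208 − 0.01604 = 0.01604 hr

Final: 0.01604 hr


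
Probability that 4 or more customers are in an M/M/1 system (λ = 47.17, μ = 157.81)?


ρ = 47.17/157.81 = 0.2989
P(N ≥ n) = ρ^n = 0.2989^4 = 0.007982

Final: 0.007982


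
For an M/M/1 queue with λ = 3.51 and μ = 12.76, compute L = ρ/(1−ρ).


ρ = λ/μ = 3.51/12.76 = 0.2751
L = ρ/(1−ρ) = 0.2751/(1 − 0.2751) = 0.2751/0.7249 = 0.3795

Final: 0.3795


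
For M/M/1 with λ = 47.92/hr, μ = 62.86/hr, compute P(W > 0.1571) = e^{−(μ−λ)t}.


W ~ Exponential(μ−λ) for M/M/1.
μ − λ = 62.86 − 47.92 = 14.9400
P(W > t) = e^{−(μ−λ)t} = e^{−2.3471} = 0.095649

Final: 0.095649


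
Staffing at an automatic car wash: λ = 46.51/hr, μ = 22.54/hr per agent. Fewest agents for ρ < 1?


Stability requires cμ > λ ⇔ c > λ/μ.
λ/μ = 46.51/22.54 = 2.0634
Minimum integer c = ⌊2.0634⌋ + 1 = 3
Check: 3·22.54 = 67.62 > 46.51, while 2·22.54 = 45.08 ≤ 46.51

Final: 3 servers


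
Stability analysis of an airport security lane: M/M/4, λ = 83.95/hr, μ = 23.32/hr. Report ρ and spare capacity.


Total capacity cμ = 4·23.32 = 93.28/hr
ρ = λ/(cμ) = 83.95/93.28 = 0.9000
Stable ⇔ ρ < 1: YES
Spare capacity = cμ − λ = 93.28 − 83.95 = 9.33/hr

Final: ρ = 0.9000; stable; margin = 9.33/hr


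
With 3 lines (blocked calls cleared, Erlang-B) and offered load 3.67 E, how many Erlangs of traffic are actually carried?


B(3,3.67) = 0.419412 (Erlang-B)
Carried load = a(1 − B) = 3.67·(1 − 0.419412) = 3.67·0.580588 = 2.1308 E

Final: 2.1308 Erlangs


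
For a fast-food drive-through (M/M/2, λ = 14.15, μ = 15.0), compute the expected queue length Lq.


a = λ/μ = 0.9433; ρ = a/2 = 0.4717
P₀ = 0.359003
Lq = P₀·a^c·ρ / (c!·(1−ρ)²) = 0.359003·0.88988·0.4717/(2·0.27914)
= 0.26991

Final: 0.26991


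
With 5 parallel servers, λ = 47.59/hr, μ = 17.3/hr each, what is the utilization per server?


ρ = λ/(cμ) = 47.59/(5·17.3) = 47.59/86.50 = 0.5502

Final: 0.5502


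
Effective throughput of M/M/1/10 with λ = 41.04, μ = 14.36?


ρ = 2.8579; P_K = (1−ρ)ρ^10/(1−ρ^11) = 0.650104
λ_eff = λ(1 − P_K) = 41.04·(1 − 0.650104) = 41.04·0.349896 = 14.3597 /hr

Final: 14.3597 /hr


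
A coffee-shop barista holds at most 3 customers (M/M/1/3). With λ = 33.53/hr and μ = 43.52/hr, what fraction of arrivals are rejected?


ρ = λ/μ = 33.53/43.52 = 0.7705
P_K = (1−ρ)ρ^K/(1−ρ^(K+1)) = (0.2295·0.457335)/(1 − 0.352354)
= 0.104981/0.647646 = 0.162096

Final: 0.162096


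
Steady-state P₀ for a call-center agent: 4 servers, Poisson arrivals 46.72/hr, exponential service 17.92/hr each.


a = λ/μ = 46.72/17.92 = 2.6071; ρ = a/c = 0.6518
Σ_{k=0}^{3} a^k/k! (terms k=0..3) = 1.00000 + 2.60714 + 3.39860 + 2.95354 = 9.95928
Tail: a^4/(4!(1−ρ)) = 46.20184/(24·0.3482) = 5.52843
P₀ = 1/(9.95928 + 5.52843) = 1/15.48771 = 0.064567

Final: 0.064567


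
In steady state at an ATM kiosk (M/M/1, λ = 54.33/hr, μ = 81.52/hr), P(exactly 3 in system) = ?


ρ = 54.33/81.52 = 0.6665
P_n = (1−ρ)·ρ^n = (1 − 0.6665)·0.6665^3 = 0.3335·0.296024 = 0.098735

Final: 0.098735


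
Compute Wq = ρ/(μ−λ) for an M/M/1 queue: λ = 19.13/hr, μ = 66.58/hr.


ρ = 19.13/66.58 = 0.2873
Wq = ρ/(μ−λ) = 0.2873/(66.58 − 19.13) = 0.2873/47.45 = 0.006055 hr

Final: 0.006055 hr


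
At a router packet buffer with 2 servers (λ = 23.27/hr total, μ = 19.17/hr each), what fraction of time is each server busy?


ρ = λ/(cμ) = 23.27/(2·19.17) = 23.27/38.34 = 0.6069

Final: 0.6069


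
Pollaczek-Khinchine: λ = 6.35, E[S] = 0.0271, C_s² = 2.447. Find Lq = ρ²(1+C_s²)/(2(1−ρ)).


ρ = λ·E[S] = 6.35·0.0271 = 0.1721
Lq = ρ²(1+C_s²)/(2(1−ρ)) = 0.02961·(1+2.447)/(2·0.8279)
= 0.02961·3.4470/1.6558 = 0.06165

Final: 0.06165


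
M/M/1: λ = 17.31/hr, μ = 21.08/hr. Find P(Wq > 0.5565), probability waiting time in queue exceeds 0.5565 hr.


ρ = 17.31/21.08 = 0.8212
P(Wq > t) = ρ·e^{−(μ−λ)t} = 0.8212·e^{−2.0980}
= 0.8212·0.122701 = 0.100757

Final: 0.100757


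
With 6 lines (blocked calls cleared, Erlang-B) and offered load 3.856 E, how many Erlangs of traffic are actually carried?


B(6,3.856) = 0.106853 (Erlang-B)
Carried load = a(1 − B) = 3.856·(1 − 0.106853) = 3.856·0.893147 = 3.4440 E

Final: 3.4440 Erlangs


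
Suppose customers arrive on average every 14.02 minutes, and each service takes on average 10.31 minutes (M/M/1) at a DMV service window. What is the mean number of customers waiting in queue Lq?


λ = 60/14.02 = 4.2796 /hr
μ = 60/10.31 = 5.8196 /hr
ρ = λ/μ = 4.2796/5.8196 = 0.7354
Lq = ρ²/(1−ρ) = 0.5408/0.2646 = 2.0436

Final: 2.0436


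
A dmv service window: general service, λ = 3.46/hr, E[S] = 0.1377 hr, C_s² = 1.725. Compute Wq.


ρ = λ·E[S] = 3.46·0.1377 = 0.4764
E[S²] = E[S]²(1+C_s²) = 0.1377²·(1+1.725) = 0.051670
Wq = λ·E[S²]/(2(1−ρ)) = 3.46·0.051670/(2·0.5236) = 0.17073 hr

Final: 0.17073 hr


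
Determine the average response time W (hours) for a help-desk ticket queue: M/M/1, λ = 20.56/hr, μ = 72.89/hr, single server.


W = 1/(μ−λ) = 1/(72.89 − 20.56) = 1/52.33 = 0.01911 hr

Final: 0.01911 hr


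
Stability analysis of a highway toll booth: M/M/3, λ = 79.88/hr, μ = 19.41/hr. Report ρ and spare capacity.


Total capacity cμ = 3·19.41 = 58.23/hr
ρ = λ/(cμ) = 79.88/58.23 = 1.3718
Stable ⇔ ρ < 1: NO
Spare capacity = cμ − λ = 58.23 − 79.88 = -21.65/hr

Final: ρ = 1.3718; unstable; margin = -21.65/hr


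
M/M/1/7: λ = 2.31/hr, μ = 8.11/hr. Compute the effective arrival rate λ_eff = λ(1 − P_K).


ρ = 0.2848; P_K = (1−ρ)ρ^7/(1−ρ^8) = 0.0001088
λ_eff = λ(1 − P_K) = 2.31·(1 − 0.0001088) = 2.31·0.999891 = 2.3097 /hr

Final: 2.3097 /hr


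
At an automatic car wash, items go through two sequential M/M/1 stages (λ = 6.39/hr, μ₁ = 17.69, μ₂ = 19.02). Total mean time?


Each node sees arrival rate λ = 6.39/hr (tandem ⇒ throughput preserved).
W₁ = 1/(μ₁−λ) = 1/(17.69−6.39) = 0.08850 hr
W₂ = 1/(μ₂−λ) = 1/(19.02−6.39) = 0.07918 hr
W_total = W₁ + W₂ = 0.08850 + 0.07918 = 0.16767 hr

Final: 0.16767 hr


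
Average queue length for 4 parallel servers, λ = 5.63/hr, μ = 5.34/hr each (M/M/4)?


a = λ/μ = 1.0543; ρ = a/4 = 0.2636
P₀ = 0.347788
Lq = P₀·a^c·ρ / (c!·(1−ρ)²) = 0.347788·1.23557·0.2636/(24·0.54232)
= 0.008702

Final: 0.008702


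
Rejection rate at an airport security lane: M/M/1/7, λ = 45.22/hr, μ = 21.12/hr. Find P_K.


ρ = λ/μ = 45.22/21.12 = 2.1411
P_K = (1−ρ)ρ^K/(1−ρ^(K+1)) = (-1.1411·206.279709)/(1 − 441.665171)
= -235.385463/-440.665171 = 0.534159

Final: 0.534159


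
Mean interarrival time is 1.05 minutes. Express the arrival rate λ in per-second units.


λ = 1/(interarrival time) in consistent units.
1 second = 0.0166667 min, so λ = 0.0166667/1.05 = 0.01587 per second

Final: 0.01587 /sec


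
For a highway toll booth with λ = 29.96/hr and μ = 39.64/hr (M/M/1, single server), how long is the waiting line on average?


ρ = 29.96/39.64 = 0.7558
Lq = ρ²/(1−ρ) = 0.5712/0.2442 = 2.3392

Final: 2.3392


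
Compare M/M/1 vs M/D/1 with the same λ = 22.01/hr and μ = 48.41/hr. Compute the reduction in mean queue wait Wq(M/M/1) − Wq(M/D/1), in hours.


ρ = 22.01/48.41 = 0.4547
Wq(M/M/1) = ρ/(μ−λ) = 0.4547/26.40 = 0.01722 hr
Wq(M/D/1) = ρ/(2(μ−λ)) = 0.008611 hr
Savings = 0.01722 − 0.008611 = 0.008611 hr

Final: 0.008611 hr


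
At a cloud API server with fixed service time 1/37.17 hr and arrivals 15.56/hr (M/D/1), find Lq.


ρ = 15.56/37.17 = 0.4186
M/D/1: Lq = ρ²/(2(1−ρ)) = 0.1752/(2·0.5814) = 0.15071

Final: 0.15071


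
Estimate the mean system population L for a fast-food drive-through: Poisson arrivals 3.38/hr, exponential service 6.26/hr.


ρ = λ/μ = 3.38/6.26 = 0.5399
L = ρ/(1−ρ) = 0.5399/(1 − 0.5399) = 0.5399/0.4601 = 1.1736

Final: 1.1736


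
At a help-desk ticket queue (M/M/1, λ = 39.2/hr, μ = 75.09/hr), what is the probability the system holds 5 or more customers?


ρ = 39.2/75.09 = 0.5220
P(N ≥ n) = ρ^n = 0.5220^5 = 0.038772

Final: 0.038772


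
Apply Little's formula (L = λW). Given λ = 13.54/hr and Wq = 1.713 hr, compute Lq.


Lq = λWq = 13.54·1.713 = 23.1940

Final: 23.1940


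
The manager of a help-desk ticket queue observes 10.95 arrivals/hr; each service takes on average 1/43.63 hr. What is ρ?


ρ = λ/μ = 10.95/43.63 = 0.2510

Final: 0.2510


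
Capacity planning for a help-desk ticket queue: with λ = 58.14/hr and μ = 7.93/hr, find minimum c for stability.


Stability requires cμ > λ ⇔ c > λ/μ.
λ/μ = 58.14/7.93 = 7.3317
Minimum integer c = ⌊7.3317⌋ + 1 = 8
Check: 8·7.93 = 63.44 > 58.14, while 7·7.93 = 55.51 ≤ 58.14

Final: 8 servers


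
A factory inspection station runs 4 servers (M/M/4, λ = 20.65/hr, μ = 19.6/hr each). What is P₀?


a = λ/μ = 20.65/19.6 = 1.0536; ρ = a/c = 0.2634
Σ_{k=0}^{3} a^k/k! (terms k=0..3) = 1.00000 + 1.05357 + 0.55501 + 0.19491 = 2.80349
Tail: a^4/(4!(1−ρ)) = 1.23213/(24·0.7366) = 0.06970
P₀ = 1/(2.80349 + 0.06970) = 1/2.87319 = 0.348046

Final: 0.348046


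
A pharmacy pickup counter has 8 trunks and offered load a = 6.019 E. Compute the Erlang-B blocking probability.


B(c,a) = (a^c/c!) / Σ_{k=0}^{c} a^k/k!
a^8/8! = 42.724228
Σ terms (k=0..8): 1.00000 + 6.01900 + 18.11418 + 36.34308 + 54.68726 + 65.83252 + 66.04099 + 56.78582 + 42.72423 = 347.547071
B = 42.724228/347.547071 = 0.122931

Final: 0.122931


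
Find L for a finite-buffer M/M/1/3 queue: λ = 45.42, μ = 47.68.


ρ = 45.42/47.68 = 0.9526
L = ρ[1 − (K+1)ρ^K + Kρ^(K+1)] / [(1−ρ)(1−ρ^(K+1))]
Numerator: 0.9526·(1 − 4·0.864436 + 3·0.823462) = 0.012044
Denominator: (0.04740)·(0.176538) = 0.008368
L = 0.012044/0.008368 = 1.4393

Final: 1.4393


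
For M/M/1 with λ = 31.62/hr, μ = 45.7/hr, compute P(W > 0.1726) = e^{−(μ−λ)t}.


W ~ Exponential(μ−λ) for M/M/1.
μ − λ = 45.7 − 31.62 = 14.0800
P(W > t) = e^{−(μ−λ)t} = e^{−2.4302} = 0.088019

Final: 0.088019


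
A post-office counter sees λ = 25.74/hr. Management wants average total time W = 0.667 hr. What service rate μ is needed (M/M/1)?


W = 1/(μ−λ) ⇒ μ − λ = 1/W = 1/0.667 = 1.4993
μ = λ + 1/W = 25.74 + 1.4993 = 27.2393 per hr

Final: 27.2393 /hr


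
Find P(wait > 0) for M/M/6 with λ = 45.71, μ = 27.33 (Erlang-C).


a = λ/μ = 1.6725; ρ = a/6 = 0.2788
P₀ = 0.187680 (from M/M/c formula)
C(c,a) = [a^c/(c!(1−ρ))]·P₀ = [21.88918/(720·0.7212)]·0.187680
= 0.04215·0.187680 = 0.007911

Final: 0.007911


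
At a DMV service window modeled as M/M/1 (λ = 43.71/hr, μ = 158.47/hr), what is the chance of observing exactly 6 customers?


ρ = 43.71/158.47 = 0.2758
P_n = (1−ρ)·ρ^n = (1 − 0.2758)·0.2758^6 = 0.7242·0.0004404 = 0.0003189

Final: 0.0003189


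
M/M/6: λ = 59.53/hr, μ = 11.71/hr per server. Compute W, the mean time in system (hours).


a = 5.0837; ρ = 0.8473; P₀ = 0.003937
Lq = P₀·a^c·ρ/(c!(1−ρ)²) = 3.42875
Wq = Lq/λ = 3.42875/59.53 = 0.05760 hr
W = Wq + 1/μ = 0.05760 + 0.08540 = 0.14299 hr

Final: 0.14299 hr


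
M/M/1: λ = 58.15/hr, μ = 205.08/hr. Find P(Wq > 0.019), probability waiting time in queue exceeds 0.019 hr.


ρ = 58.15/205.08 = 0.2835
P(Wq > t) = ρ·e^{−(μ−λ)t} = 0.2835·e^{−2.7917}
= 0.2835·0.061319 = 0.017387

Final: 0.017387


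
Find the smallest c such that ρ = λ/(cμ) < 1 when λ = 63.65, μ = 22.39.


Stability requires cμ > λ ⇔ c > λ/μ.
λ/μ = 63.65/22.39 = 2.8428
Minimum integer c = ⌊2.8428⌋ + 1 = 3
Check: 3·22.39 = 67.17 > 63.65, while 2·22.39 = 44.78 ≤ 63.65

Final: 3 servers


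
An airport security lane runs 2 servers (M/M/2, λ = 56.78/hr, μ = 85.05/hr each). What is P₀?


a = λ/μ = 56.78/85.05 = 0.6676; ρ = a/c = 0.3338
Σ_{k=0}^{1} a^k/k! (terms k=0..1) = 1.00000 + 0.66761 = 1.66761
Tail: a^2/(2!(1−ρ)) = 0.44570/(2·0.6662) = 0.33451
P₀ = 1/(1.66761 + 0.33451) = 1/2.00212 = 0.499471

Final: 0.499471


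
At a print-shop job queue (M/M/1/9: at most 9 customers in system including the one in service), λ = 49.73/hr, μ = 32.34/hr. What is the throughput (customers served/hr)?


ρ = 1.5377; P_K = (1−ρ)ρ^9/(1−ρ^10) = 0.354484
λ_eff = λ(1 − P_K) = 49.73·(1 − 0.354484) = 49.73·0.645516 = 32.1015 /hr

Final: 32.1015 /hr


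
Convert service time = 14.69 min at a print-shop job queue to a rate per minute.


μ = 1/(service time) in consistent units.
1 minute = 1 min, so μ = 1/14.69 = 0.06807 per minute

Final: 0.06807 /min


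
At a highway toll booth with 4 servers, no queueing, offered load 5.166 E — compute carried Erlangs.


B(4,5.166) = 0.411232 (Erlang-B)
Carried load = a(1 − B) = 5.166·(1 − 0.411232) = 5.166·0.588768 = 3.0416 E

Final: 3.0416 Erlangs


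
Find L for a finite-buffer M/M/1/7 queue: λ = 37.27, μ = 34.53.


ρ = 37.27/34.53 = 1.0794
L = ρ[1 − (K+1)ρ^K + Kρ^(K+1)] / [(1−ρ)(1−ρ^(K+1))]
Numerator: 1.0794·(1 − 8·1.706631 + 7·1.842055) = 0.260483
Denominator: (-0.07935)·(-0.842055) = 0.066818
L = 0.260483/0.066818 = 3.8984

Final: 3.8984


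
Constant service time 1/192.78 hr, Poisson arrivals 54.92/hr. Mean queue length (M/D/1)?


ρ = 54.92/192.78 = 0.2849
M/D/1: Lq = ρ²/(2(1−ρ)) = 0.08116/(2·0.7151) = 0.05675

Final: 0.05675


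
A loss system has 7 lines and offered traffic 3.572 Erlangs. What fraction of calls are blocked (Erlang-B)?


B(c,a) = (a^c/c!) / Σ_{k=0}^{c} a^k/k!
a^7/7! = 1.472142
Σ terms (k=0..7): 1.00000 + 3.57200 + 6.37959 + 7.59597 + 6.78320 + 4.84592 + 2.88494 + 1.47214 = 34.533754
B = 1.472142/34.533754 = 0.042629

Final: 0.042629


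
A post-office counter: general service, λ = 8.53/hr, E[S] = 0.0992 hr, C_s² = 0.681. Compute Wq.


ρ = λ·E[S] = 8.53·0.0992 = 0.8462
E[S²] = E[S]²(1+C_s²) = 0.0992²·(1+0.681) = 0.016542
Wq = λ·E[S²]/(2(1−ρ)) = 8.53·0.016542/(2·0.1538) = 0.45865 hr

Final: 0.45865 hr


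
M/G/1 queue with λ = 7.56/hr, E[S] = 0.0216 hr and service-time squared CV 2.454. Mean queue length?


ρ = λ·E[S] = 7.56·0.0216 = 0.1633
Lq = ρ²(1+C_s²)/(2(1−ρ)) = 0.02667·(1+2.454)/(2·0.8367)
= 0.02667·3.4540/1.6734 = 0.05504

Final: 0.05504


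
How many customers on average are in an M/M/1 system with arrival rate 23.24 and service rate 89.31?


ρ = λ/μ = 23.24/89.31 = 0.2602
L = ρ/(1−ρ) = 0.2602/(1 − 0.2602) = 0.2602/0.7398 = 0.3517

Final: 0.3517


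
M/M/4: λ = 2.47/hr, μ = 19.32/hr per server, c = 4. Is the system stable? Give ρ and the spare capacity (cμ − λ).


Total capacity cμ = 4·19.32 = 77.28/hr
ρ = λ/(cμ) = 2.47/77.28 = 0.03196
Stable ⇔ ρ < 1: YES
Spare capacity = cμ − λ = 77.28 − 2.47 = 74.81/hr

Final: ρ = 0.03196; stable; margin = 74.81/hr


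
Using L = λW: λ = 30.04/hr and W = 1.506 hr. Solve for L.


L = λW = 30.04·1.506 = 45.2402

Final: 45.2402


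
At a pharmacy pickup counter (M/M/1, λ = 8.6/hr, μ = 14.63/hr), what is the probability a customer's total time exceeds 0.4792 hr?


W ~ Exponential(μ−λ) for M/M/1.
μ − λ = 14.63 − 8.6 = 6.0300
P(W > t) = e^{−(μ−λ)t} = e^{−2.8896} = 0.055600

Final: 0.055600


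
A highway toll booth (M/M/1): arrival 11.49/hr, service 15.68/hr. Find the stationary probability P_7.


ρ = 11.49/15.68 = 0.7328
P_n = (1−ρ)·ρ^n = (1 − 0.7328)·0.7328^7 = 0.2672·0.113453 = 0.030317

Final: 0.030317


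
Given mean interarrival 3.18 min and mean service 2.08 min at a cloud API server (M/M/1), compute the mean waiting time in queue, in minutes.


λ = 60/3.18 = 18.8679 /hr
μ = 60/2.08 = 28.8462 /hr
ρ = λ/μ = 18.8679/28.8462 = 0.6541
Wq = ρ/(μ−λ) = 0.6541/(28.8462−18.8679) = 0.06555 hr
In minutes: 0.06555·60 = 3.933 min

Final: 3.933 min


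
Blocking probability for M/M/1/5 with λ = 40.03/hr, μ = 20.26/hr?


ρ = λ/μ = 40.03/20.26 = 1.9758
P_K = (1−ρ)ρ^K/(1−ρ^(K+1)) = (-0.9758·30.111386)/(1 − 59.494510)
= -29.383124/-58.494510 = 0.502323

Final: 0.502323


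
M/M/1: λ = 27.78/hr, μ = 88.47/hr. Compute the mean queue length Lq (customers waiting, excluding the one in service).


ρ = 27.78/88.47 = 0.3140
Lq = ρ²/(1−ρ) = 0.09860/0.6860 = 0.1437

Final: 0.1437


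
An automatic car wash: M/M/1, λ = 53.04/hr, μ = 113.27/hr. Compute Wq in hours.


ρ = 53.04/113.27 = 0.4683
Wq = ρ/(μ−λ) = 0.4683/(113.27 − 53.04) = 0.4683/60.23 = 0.007775 hr

Final: 0.007775 hr


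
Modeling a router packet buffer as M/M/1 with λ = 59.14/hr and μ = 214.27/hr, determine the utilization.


ρ = λ/μ = 59.14/214.27 = 0.2760

Final: 0.2760


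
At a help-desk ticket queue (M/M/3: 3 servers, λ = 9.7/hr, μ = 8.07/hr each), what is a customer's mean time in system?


a = 1.2020; ρ = 0.4007; P₀ = 0.293489
Lq = P₀·a^c·ρ/(c!(1−ρ)²) = 0.09475
Wq = Lq/λ = 0.09475/9.7 = 0.009768 hr
W = Wq + 1/μ = 0.009768 + 0.12392 = 0.13368 hr

Final: 0.13368 hr


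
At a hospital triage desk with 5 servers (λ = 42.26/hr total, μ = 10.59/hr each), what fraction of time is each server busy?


ρ = λ/(cμ) = 42.26/(5·10.59) = 42.26/52.95 = 0.7981

Final: 0.7981


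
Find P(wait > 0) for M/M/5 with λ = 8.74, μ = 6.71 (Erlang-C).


a = λ/μ = 1.3025; ρ = a/5 = 0.2605
P₀ = 0.271641 (from M/M/c formula)
C(c,a) = [a^c/(c!(1−ρ))]·P₀ = [3.74925/(120·0.7395)]·0.271641
= 0.04225·0.271641 = 0.011477

Final: 0.011477


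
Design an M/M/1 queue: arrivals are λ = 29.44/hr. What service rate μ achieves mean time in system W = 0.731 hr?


W = 1/(μ−λ) ⇒ μ − λ = 1/W = 1/0.731 = 1.3680
μ = λ + 1/W = 29.44 + 1.3680 = 30.8080 per hr

Final: 30.8080 /hr


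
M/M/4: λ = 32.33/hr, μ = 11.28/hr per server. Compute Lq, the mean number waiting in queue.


a = λ/μ = 2.8661; ρ = a/4 = 0.7165
P₀ = 0.045836
Lq = P₀·a^c·ρ / (c!·(1−ρ)²) = 0.045836·67.48176·0.7165/(24·0.08035)
= 1.14926

Final: 1.14926


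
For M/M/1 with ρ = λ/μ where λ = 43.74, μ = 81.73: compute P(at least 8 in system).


ρ = 43.74/81.73 = 0.5352
P(N ≥ n) = ρ^n = 0.5352^8 = 0.006729

Final: 0.006729


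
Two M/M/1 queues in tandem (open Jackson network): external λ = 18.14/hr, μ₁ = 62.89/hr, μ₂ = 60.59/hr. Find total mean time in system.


Each node sees arrival rate λ = 18.14/hr (tandem ⇒ throughput preserved).
W₁ = 1/(μ₁−λ) = 1/(62.89−18.14) = 0.02235 hr
W₂ = 1/(μ₂−λ) = 1/(60.59−18.14) = 0.02356 hr
W_total = W₁ + W₂ = 0.02235 + 0.02356 = 0.04590 hr

Final: 0.04590 hr


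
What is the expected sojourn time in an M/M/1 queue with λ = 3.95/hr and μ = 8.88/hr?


W = 1/(μ−λ) = 1/(8.88 − 3.95) = 1/4.93 = 0.2028 hr

Final: 0.2028 hr


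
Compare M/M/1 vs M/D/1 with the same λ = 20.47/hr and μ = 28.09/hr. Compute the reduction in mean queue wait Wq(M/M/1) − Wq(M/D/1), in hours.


ρ = 20.47/28.09 = 0.7287
Wq(M/M/1) = ρ/(μ−λ) = 0.7287/7.62 = 0.09563 hr
Wq(M/D/1) = ρ/(2(μ−λ)) = 0.04782 hr
Savings = 0.09563 − 0.04782 = 0.04782 hr

Final: 0.04782 hr


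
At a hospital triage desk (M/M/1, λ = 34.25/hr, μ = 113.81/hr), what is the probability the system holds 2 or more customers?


ρ = 34.25/113.81 = 0.3009
P(N ≥ n) = ρ^n = 0.3009^2 = 0.090565

Final: 0.090565


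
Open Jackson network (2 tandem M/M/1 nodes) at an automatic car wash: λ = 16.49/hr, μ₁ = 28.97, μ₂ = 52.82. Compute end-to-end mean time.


Each node sees arrival rate λ = 16.49/hr (tandem ⇒ throughput preserved).
W₁ = 1/(μ₁−λ) = 1/(28.97−16.49) = 0.08013 hr
W₂ = 1/(μ₂−λ) = 1/(52.82−16.49) = 0.02753 hr
W_total = W₁ + W₂ = 0.08013 + 0.02753 = 0.10765 hr

Final: 0.10765 hr


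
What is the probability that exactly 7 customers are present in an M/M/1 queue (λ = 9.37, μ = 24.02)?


ρ = 9.37/24.02 = 0.3901
P_n = (1−ρ)·ρ^n = (1 − 0.3901)·0.3901^7 = 0.6099·0.001375 = 0.0008384

Final: 0.0008384


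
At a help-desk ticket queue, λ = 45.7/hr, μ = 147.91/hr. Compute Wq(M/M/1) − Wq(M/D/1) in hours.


ρ = 45.7/147.91 = 0.3090
Wq(M/M/1) = ρ/(μ−λ) = 0.3090/102.21 = 0.003023 hr
Wq(M/D/1) = ρ/(2(μ−λ)) = 0.001511 hr
Savings = 0.003023 − 0.001511 = 0.001511 hr

Final: 0.001511 hr


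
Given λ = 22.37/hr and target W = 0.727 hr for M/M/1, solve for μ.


W = 1/(μ−λ) ⇒ μ − λ = 1/W = 1/0.727 = 1.3755
μ = λ + 1/W = 22.37 + 1.3755 = 23.7455 per hr

Final: 23.7455 /hr


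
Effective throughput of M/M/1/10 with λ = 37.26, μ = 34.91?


ρ = 1.0673; P_K = (1−ρ)ρ^10/(1−ρ^11) = 0.123281
λ_eff = λ(1 − P_K) = 37.26·(1 − 0.123281) = 37.26·0.876719 = 32.6666 /hr

Final: 32.6666 /hr


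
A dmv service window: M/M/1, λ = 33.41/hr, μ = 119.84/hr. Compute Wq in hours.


ρ = 33.41/119.84 = 0.2788
Wq = ρ/(μ−λ) = 0.2788/(119.84 − 33.41) = 0.2788/86.43 = 0.003226 hr

Final: 0.003226 hr


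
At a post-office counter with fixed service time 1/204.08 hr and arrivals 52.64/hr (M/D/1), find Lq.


ρ = 52.64/204.08 = 0.2579
M/D/1: Lq = ρ²/(2(1−ρ)) = 0.06653/(2·0.7421) = 0.04483

Final: 0.04483


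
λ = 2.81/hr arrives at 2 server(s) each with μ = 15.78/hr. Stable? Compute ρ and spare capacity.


Total capacity cμ = 2·15.78 = 31.56/hr
ρ = λ/(cμ) = 2.81/31.56 = 0.08904
Stable ⇔ ρ < 1: YES
Spare capacity = cμ − λ = 31.56 − 2.81 = 28.75/hr

Final: ρ = 0.08904; stable; margin = 28.75/hr


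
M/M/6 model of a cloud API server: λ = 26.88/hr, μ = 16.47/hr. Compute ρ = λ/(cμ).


ρ = λ/(cμ) = 26.88/(6·16.47) = 26.88/98.82 = 0.2720

Final: 0.2720


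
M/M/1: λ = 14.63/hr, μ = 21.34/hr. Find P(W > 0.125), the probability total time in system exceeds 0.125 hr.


W ~ Exponential(μ−λ) for M/M/1.
μ − λ = 21.34 − 14.63 = 6.7100
P(W > t) = e^{−(μ−λ)t} = e^{−0.8387} = 0.432250

Final: 0.432250


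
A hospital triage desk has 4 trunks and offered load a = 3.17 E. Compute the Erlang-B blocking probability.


B(c,a) = (a^c/c!) / Σ_{k=0}^{c} a^k/k!
a^4/4! = 4.207516
Σ terms (k=0..4): 1.00000 + 3.17000 + 5.02445 + 5.30917 + 4.20752 = 18.711135
B = 4.207516/18.711135 = 0.224867

Final: 0.224867


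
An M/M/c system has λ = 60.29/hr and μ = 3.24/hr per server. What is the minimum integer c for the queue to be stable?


Stability requires cμ > λ ⇔ c > λ/μ.
λ/μ = 60.29/3.24 = 18.6080
Minimum integer c = ⌊18.6080⌋ + 1 = 19
Check: 19·3.24 = 61.56 > 60.29, while 18·3.24 = 58.32 ≤ 60.29

Final: 19 servers


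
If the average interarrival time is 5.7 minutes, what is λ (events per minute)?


λ = 1/(interarrival time) in consistent units.
1 minute = 1 min, so λ = 1/5.7 = 0.1754 per minute

Final: 0.1754 /min


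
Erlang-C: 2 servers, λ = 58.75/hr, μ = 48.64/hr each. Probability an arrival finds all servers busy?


a = λ/μ = 1.2079; ρ = a/2 = 0.6039
P₀ = 0.246940 (from M/M/c formula)
C(c,a) = [a^c/(c!(1−ρ))]·P₀ = [1.45891/(2·0.3961)]·0.246940
= 1.84172·0.246940 = 0.454793

Final: 0.454793


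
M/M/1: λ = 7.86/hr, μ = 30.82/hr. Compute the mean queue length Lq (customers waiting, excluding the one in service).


ρ = 7.86/30.82 = 0.2550
Lq = ρ²/(1−ρ) = 0.06504/0.7450 = 0.08731

Final: 0.08731


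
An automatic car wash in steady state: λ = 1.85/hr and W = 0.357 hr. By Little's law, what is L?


L = λW = 1.85·0.357 = 0.6604

Final: 0.6604


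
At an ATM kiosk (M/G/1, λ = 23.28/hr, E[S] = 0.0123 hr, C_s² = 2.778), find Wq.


ρ = λ·E[S] = 23.28·0.0123 = 0.2863
E[S²] = E[S]²(1+C_s²) = 0.0123²·(1+2.778) = 0.0005716
Wq = λ·E[S²]/(2(1−ρ)) = 23.28·0.0005716/(2·0.7137) = 0.009323 hr

Final: 0.009323 hr


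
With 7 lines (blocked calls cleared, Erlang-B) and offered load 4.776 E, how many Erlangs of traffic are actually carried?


B(7,4.776) = 0.106647 (Erlang-B)
Carried load = a(1 − B) = 4.776·(1 − 0.106647) = 4.776·0.893353 = 4.2667 E

Final: 4.2667 Erlangs


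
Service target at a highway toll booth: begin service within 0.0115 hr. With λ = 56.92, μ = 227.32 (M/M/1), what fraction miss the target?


ρ = 56.92/227.32 = 0.2504
P(Wq > t) = ρ·e^{−(μ−λ)t} = 0.2504·e^{−1.9596}
= 0.2504·0.140915 = 0.035284

Final: 0.035284


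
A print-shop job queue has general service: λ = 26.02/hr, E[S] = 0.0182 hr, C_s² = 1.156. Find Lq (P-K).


ρ = λ·E[S] = 26.02·0.0182 = 0.4736
Lq = ρ²(1+C_s²)/(2(1−ρ)) = 0.2243·(1+1.156)/(2·0.5264)
= 0.2243·2.1560/1.0529 = 0.45923

Final: 0.45923


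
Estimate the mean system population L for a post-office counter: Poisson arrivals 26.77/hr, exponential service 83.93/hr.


ρ = λ/μ = 26.77/83.93 = 0.3190
L = ρ/(1−ρ) = 0.3190/(1 − 0.3190) = 0.3190/0.6810 = 0.4683

Final: 0.4683


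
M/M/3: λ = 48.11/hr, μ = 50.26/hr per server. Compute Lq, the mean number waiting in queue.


a = λ/μ = 0.9572; ρ = a/3 = 0.3191
P₀ = 0.380223
Lq = P₀·a^c·ρ / (c!·(1−ρ)²) = 0.380223·0.87708·0.3191/(6·0.46366)
= 0.03825

Final: 0.03825


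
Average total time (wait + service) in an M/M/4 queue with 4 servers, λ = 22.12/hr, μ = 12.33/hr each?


a = 1.7940; ρ = 0.4485; P₀ = 0.162652
Lq = P₀·a^c·ρ/(c!(1−ρ)²) = 0.10352
Wq = Lq/λ = 0.10352/22.12 = 0.004680 hr
W = Wq + 1/μ = 0.004680 + 0.08110 = 0.08578 hr

Final: 0.08578 hr


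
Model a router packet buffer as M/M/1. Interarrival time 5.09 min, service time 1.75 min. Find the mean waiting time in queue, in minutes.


λ = 60/5.09 = 11.7878 /hr
μ = 60/1.75 = 34.2857 /hr
ρ = λ/μ = 11.7878/34.2857 = 0.3438
Wq = ρ/(μ−λ) = 0.3438/(34.2857−11.7878) = 0.01528 hr
In minutes: 0.01528·60 = 0.9169 min

Final: 0.9169 min


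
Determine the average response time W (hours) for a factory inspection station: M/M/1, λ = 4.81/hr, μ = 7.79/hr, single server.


W = 1/(μ−λ) = 1/(7.79 − 4.81) = 1/2.98 = 0.3356 hr

Final: 0.3356 hr


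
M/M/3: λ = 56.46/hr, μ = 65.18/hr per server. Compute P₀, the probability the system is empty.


a = λ/μ = 56.46/65.18 = 0.8662; ρ = a/c = 0.2887
Σ_{k=0}^{2} a^k/k! (terms k=0..2) = 1.00000 + 0.86622 + 0.37517 = 2.24138
Tail: a^3/(3!(1−ρ)) = 0.64995/(6·0.7113) = 0.15230
P₀ = 1/(2.24138 + 0.15230) = 1/2.39368 = 0.417766

Final: 0.417766


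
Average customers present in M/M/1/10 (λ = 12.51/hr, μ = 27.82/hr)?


ρ = 12.51/27.82 = 0.4497
L = ρ[1 − (K+1)ρ^K + Kρ^(K+1)] / [(1−ρ)(1−ρ^(K+1))]
Numerator: 0.4497·(1 − 11·0.0003381 + 10·0.0001520) = 0.448688
Denominator: (0.5503)·(0.999848) = 0.550240
L = 0.448688/0.550240 = 0.8154

Final: 0.8154


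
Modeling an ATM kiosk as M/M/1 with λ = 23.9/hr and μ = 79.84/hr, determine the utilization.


ρ = λ/μ = 23.9/79.84 = 0.2993

Final: 0.2993


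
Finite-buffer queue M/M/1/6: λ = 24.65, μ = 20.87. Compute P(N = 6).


ρ = λ/μ = 24.65/20.87 = 1.1811
P_K = (1−ρ)ρ^K/(1−ρ^(K+1)) = (-0.1811·2.714981)/(1 − 3.206722)
= -0.491741/-2.206722 = 0.222838

Final: 0.222838


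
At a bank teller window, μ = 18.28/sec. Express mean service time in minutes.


Mean service time = 1/μ = 1/18.28 second = 0.05470 second
In minutes: 0.05470 × 0.0166667 = 0.0009117 min

Final: 0.0009117 min
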